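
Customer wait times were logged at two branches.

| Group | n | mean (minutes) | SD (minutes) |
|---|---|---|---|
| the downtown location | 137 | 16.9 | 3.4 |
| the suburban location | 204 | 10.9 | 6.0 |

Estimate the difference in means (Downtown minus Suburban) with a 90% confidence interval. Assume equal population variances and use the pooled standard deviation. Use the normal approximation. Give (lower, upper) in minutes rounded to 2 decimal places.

(5.07, 6.93)

s_p = √[((n₁−1)s₁² + (n₂−1)s₂²)/(n₁+n₂−2)] = √[(136·3.4² + 203·6.0²)/339] = 5.1181.
SE = 5.1181·√(1/137 + 1/204) = 0.5653.
With z* = 1.645, margin = 1.645 × 0.5653 = 0.9299.
x̄₁ − x̄₂ = 16.9 − 10.9 = 6.0000; interval 6.0000 ± 0.9299 = (5.07, 6.93).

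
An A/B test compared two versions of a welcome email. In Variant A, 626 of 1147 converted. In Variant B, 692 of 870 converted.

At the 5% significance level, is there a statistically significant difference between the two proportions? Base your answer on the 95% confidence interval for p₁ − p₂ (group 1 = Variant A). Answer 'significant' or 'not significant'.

Sample proportions: 626/1147 = 0.5458, 692/870 = 0.7954.
Each SE is √(p̂(1−p̂)/n): √(0.5458·0.4542/1147) = 0.01470 and √(0.7954·0.2046/870) = 0.01368.
SE(p̂₁ − p̂₂) = √(SE₁² + SE₂²) = √(0.00021609 + 0.0001871424) = 0.02008, since the two samples are independent.
At 95% confidence z* = 1.960; margin = 1.960 × 0.02008 = 0.03936.
The difference is 0.5458 − 0.7954 = -0.2496, so the interval is -0.2496 ± 0.03936 = (-0.28896, -0.21024).
The interval (-0.28896, -0.21024) does not contain 0, so the difference is significant.

significant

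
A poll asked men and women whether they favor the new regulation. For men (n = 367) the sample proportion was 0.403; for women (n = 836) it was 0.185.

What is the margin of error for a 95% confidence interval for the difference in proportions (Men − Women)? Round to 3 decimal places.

0.057

The two standard errors are √(0.4030×0.5970/367) = 0.02560 and √(0.1850×0.8150/836) = 0.01343.
Because the samples are independent, SE_diff = √(0.02560² + 0.01343²) = 0.02891.
Using z* = 1.960 for 95%, ME = 1.960 × 0.02891 = 0.05666.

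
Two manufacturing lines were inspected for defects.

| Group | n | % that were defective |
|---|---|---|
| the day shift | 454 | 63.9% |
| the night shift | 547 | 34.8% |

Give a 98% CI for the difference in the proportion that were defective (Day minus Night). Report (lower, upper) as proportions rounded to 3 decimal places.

Each SE is √(p̂(1−p̂)/n): √(0.6390·0.3610/454) = 0.02254 and √(0.3480·0.6520/547) = 0.02037.
SE(p̂₁ − p̂₂) = √(SE₁² + SE₂²) = √(0.0005080516 + 0.0004149369) = 0.03038, since the two samples are independent.
At 98% confidence z* = 2.326; margin = 2.326 × 0.03038 = 0.07066.
The difference is 0.6390 − 0.3480 = 0.2910, so the interval is 0.2910 ± 0.07066 = (0.220, 0.362).

(0.220, 0.362)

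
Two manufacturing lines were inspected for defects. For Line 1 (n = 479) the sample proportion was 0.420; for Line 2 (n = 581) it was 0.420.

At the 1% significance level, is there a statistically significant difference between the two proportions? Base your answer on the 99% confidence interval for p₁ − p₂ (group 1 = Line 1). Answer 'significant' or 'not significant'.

Each SE is √(p̂(1−p̂)/n): √(0.4200·0.5800/479) = 0.02255 and √(0.4200·0.5800/581) = 0.02048.
SE(p̂₁ − p̂₂) = √(SE₁² + SE₂²) = √(0.0005085025 + 0.0004194304) = 0.03046, since the two samples are independent.
At 99% confidence z* = 2.576; margin = 2.576 × 0.03046 = 0.07846.
The difference is 0.4200 − 0.4200 = 0.0000, so the interval is 0.0000 ± 0.07846 = (-0.07846, 0.07846).
The interval (-0.07846, 0.07846) contains 0, so the difference is not significant.

not significant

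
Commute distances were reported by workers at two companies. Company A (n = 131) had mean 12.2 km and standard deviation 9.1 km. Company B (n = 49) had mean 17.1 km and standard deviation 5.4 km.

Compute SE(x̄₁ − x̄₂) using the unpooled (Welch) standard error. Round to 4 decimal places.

SE₁ = s₁/√n₁ = 9.1/√131 = 0.7951; SE₂ = 5.4/√49 = 0.7714.
Independent samples, unequal variances: SE_diff = √(SE₁² + SE₂²) = √(0.63218401 + 0.59505796) = 1.1078.

1.1078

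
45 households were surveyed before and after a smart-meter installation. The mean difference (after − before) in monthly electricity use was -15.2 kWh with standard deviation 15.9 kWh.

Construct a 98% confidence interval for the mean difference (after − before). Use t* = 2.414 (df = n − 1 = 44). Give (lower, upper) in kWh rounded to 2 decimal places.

(-20.92, -9.48)

Paired design: SE = s_d/√n = 15.9/√45 = 2.3702.
t* = 2.414; margin of error = 2.414 × 2.3702 = 5.7217.
-15.2 ± 5.7217 → (-20.92, -9.48).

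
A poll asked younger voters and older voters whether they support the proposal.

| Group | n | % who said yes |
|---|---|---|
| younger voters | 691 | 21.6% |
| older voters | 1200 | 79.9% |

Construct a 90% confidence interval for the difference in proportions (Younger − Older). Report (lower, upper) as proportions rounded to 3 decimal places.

(-0.615, -0.551)

The two standard errors are √(0.2160×0.7840/691) = 0.01565 and √(0.7990×0.2010/1200) = 0.01157.
Because the samples are independent, SE_diff = √(0.01565² + 0.01157²) = 0.01946.
Using z* = 1.645 for 90%, ME = 1.645 × 0.01946 = 0.03201.
p̂₁ − p̂₂ = -0.5830; interval -0.5830 ± 0.03201 gives (-0.615, -0.551).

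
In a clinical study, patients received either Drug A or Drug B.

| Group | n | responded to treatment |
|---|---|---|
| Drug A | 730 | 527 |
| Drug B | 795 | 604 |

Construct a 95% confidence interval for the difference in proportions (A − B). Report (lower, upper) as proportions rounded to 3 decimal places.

(-0.082, 0.006)

Sample proportions: 527/730 = 0.7219, 604/795 = 0.7597.
Each SE is √(p̂(1−p̂)/n): √(0.7219·0.2781/730) = 0.01658 and √(0.7597·0.2403/795) = 0.01515.
SE(p̂₁ − p̂₂) = √(SE₁² + SE₂²) = √(0.0002748964 + 0.0002295225) = 0.02246, since the two samples are independent.
At 95% confidence z* = 1.960; margin = 1.960 × 0.02246 = 0.04402.
The difference is 0.7219 − 0.7597 = -0.0378, so the interval is -0.0378 ± 0.04402 = (-0.082, 0.006).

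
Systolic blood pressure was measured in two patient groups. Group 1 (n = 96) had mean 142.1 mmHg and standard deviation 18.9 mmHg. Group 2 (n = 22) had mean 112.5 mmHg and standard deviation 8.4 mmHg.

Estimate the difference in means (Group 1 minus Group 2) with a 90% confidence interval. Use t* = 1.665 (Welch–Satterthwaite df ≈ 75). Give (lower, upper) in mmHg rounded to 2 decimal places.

(25.22, 33.98)

Standard errors of each mean: 18.9/√96 = 1.9290 and 8.4/√22 = 1.7909.
SE(x̄₁ − x̄₂) = √(1.9290² + 1.7909²) = 2.6322 for independent samples with unequal variances.
With t* = 1.665, the margin is 1.665 × 2.6322 = 4.3826.
x̄₁ − x̄₂ = 142.1 − 112.5 = 29.6000; the interval is 29.6000 ± 4.3826 = (25.22, 33.98).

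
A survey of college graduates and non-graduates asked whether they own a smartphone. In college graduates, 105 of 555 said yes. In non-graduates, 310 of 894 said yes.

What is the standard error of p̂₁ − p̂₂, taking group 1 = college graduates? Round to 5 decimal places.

0.02302

Sample proportions: 105/555 = 0.1892, 310/894 = 0.3468.
Each SE is √(p̂(1−p̂)/n): √(0.1892·0.8108/555) = 0.01663 and √(0.3468·0.6532/894) = 0.01592.
SE(p̂₁ − p̂₂) = √(SE₁² + SE₂²) = √(0.0002765569 + 0.0002534464) = 0.02302, since the two samples are independent.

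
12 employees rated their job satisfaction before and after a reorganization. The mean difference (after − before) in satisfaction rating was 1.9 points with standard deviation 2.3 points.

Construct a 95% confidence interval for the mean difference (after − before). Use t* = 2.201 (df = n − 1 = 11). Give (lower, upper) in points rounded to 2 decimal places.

This is a matched-pairs design, so SE = s_d/√n = 2.3/√12 = 0.6640.
Margin = 2.201 × 0.6640 = 1.4615; the interval is 1.9 ± 1.4615 = (0.44, 3.36).

(0.44, 3.36)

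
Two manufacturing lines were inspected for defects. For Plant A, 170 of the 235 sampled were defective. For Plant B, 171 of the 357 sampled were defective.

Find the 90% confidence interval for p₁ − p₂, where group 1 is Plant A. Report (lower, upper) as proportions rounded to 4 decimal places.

(0.1796, 0.3092)

p̂₁ = 170/235 = 0.7234 and p̂₂ = 171/357 = 0.4790.
SE₁ = √(p̂₁(1−p̂₁)/n₁) = √(0.7234·0.2766/235) = 0.02918; SE₂ = √(0.4790·0.5210/357) = 0.02644.
Independent samples: SE of the difference = √(SE₁² + SE₂²) = √(0.0008514724 + 0.0006990736) = 0.03938.
z* for 90% confidence is 1.645, so the margin of error is 1.645 × 0.03938 = 0.06478.
Point estimate p̂₁ − p̂₂ = 0.7234 − 0.4790 = 0.2444.
0.2444 ± 0.06478 → (0.1796, 0.3092).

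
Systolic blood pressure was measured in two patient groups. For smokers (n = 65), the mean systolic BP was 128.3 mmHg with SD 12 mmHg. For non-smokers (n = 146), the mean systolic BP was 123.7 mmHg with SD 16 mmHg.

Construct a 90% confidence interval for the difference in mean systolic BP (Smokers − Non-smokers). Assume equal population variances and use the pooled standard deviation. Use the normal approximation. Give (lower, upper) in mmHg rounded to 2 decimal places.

(0.95, 8.25)

s_p = √[((n₁−1)s₁² + (n₂−1)s₂²)/(n₁+n₂−2)] = √[(64·12² + 145·16²)/209] = 14.8897.
SE = 14.8897·√(1/65 + 1/146) = 2.2202.
With z* = 1.645, margin = 1.645 × 2.2202 = 3.6522.
x̄₁ − x̄₂ = 128.3 − 123.7 = 4.6000; interval 4.6000 ± 3.6522 = (0.95, 8.25).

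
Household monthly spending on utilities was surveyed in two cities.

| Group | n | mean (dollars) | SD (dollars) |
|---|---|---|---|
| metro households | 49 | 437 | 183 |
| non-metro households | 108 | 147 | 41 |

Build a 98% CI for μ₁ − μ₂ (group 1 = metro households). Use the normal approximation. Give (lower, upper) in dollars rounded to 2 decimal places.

Standard errors of each mean: 183/√49 = 26.1429 and 41/√108 = 3.9452.
SE(x̄₁ − x̄₂) = √(26.1429² + 3.9452²) = 26.4389 for independent samples with unequal variances.
With z* = 2.326, the margin is 2.326 × 26.4389 = 61.4969.
x̄₁ − x̄₂ = 437 − 147 = 290.0000; the interval is 290.0000 ± 61.4969 = (228.50, 351.50).

(228.50, 351.50)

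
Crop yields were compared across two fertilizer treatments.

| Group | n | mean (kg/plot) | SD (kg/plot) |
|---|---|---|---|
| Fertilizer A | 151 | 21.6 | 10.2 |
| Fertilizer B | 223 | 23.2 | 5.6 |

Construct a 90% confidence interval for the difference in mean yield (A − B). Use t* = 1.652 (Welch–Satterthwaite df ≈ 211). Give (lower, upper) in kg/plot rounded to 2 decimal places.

SE₁ = s₁/√n₁ = 10.2/√151 = 0.8301; SE₂ = 5.6/√223 = 0.3750.
Independent samples, unequal variances: SE_diff = √(SE₁² + SE₂²) = √(0.68906601 + 0.140625) = 0.9109.
t* = 1.652, so margin of error = 1.652 × 0.9109 = 1.5048.
Difference in means = 21.6 − 23.2 = -1.6000.
-1.6000 ± 1.5048 → (-3.10, -0.10).

(-3.10, -0.10)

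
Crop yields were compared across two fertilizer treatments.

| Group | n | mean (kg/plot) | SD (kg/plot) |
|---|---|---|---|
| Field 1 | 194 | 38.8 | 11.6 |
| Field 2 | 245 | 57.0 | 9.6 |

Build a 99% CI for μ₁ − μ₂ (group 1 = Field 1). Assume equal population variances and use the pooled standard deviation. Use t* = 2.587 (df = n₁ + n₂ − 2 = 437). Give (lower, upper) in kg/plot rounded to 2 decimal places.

(-20.82, -15.58)

Pooled variance s_p² = [193·11.6² + 244·9.6²] / (194+245−2) = 110.8859, so s_p = 10.5302.
SE_diff = s_p·√(1/n₁ + 1/n₂) = 10.5302·√(1/194 + 1/245) = 1.0120.
t* = 2.587; margin = 2.587 × 1.0120 = 2.6180.
Difference = 38.8 − 57.0 = -18.2000.
-18.2000 ± 2.6180 → (-20.82, -15.58).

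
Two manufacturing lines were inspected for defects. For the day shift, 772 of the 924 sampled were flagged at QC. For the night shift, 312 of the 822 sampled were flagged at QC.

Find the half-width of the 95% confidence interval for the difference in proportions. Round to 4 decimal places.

p̂₁ = 772/924 = 0.8355 and p̂₂ = 312/822 = 0.3796.
SE₁ = √(p̂₁(1−p̂₁)/n₁) = √(0.8355·0.1645/924) = 0.01220; SE₂ = √(0.3796·0.6204/822) = 0.01693.
Independent samples: SE of the difference = √(SE₁² + SE₂²) = √(0.00014884 + 0.0002866249) = 0.02087.
z* for 95% confidence is 1.960, so the margin of error is 1.960 × 0.02087 = 0.04091.

0.0409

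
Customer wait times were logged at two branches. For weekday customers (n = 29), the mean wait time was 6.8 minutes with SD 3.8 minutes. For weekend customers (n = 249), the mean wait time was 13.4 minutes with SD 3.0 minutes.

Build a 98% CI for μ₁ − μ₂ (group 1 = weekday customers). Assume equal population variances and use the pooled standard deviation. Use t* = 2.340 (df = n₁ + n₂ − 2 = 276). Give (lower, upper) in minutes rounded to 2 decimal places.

(-8.02, -5.18)

s_p = √[((n₁−1)s₁² + (n₂−1)s₂²)/(n₁+n₂−2)] = √[(28·3.8² + 248·3.0²)/276] = 3.0906.
SE = 3.0906·√(1/29 + 1/249) = 0.6064.
With t* = 2.340, margin = 2.340 × 0.6064 = 1.4190.
x̄₁ − x̄₂ = 6.8 − 13.4 = -6.6000; interval -6.6000 ± 1.4190 = (-8.02, -5.18).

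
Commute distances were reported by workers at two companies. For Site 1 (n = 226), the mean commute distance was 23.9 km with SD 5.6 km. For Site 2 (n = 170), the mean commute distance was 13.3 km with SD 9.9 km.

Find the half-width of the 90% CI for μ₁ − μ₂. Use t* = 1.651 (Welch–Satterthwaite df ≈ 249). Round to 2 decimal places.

1.40

Standard errors of each mean: 5.6/√226 = 0.3725 and 9.9/√170 = 0.7593.
SE(x̄₁ − x̄₂) = √(0.3725² + 0.7593²) = 0.8457 for independent samples with unequal variances.
With t* = 1.651, the margin is 1.651 × 0.8457 = 1.3963.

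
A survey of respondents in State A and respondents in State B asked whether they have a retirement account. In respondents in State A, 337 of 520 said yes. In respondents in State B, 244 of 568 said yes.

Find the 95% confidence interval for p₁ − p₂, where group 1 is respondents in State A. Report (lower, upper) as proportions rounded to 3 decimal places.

Sample proportions: 337/520 = 0.6481, 244/568 = 0.4296.
Each SE is √(p̂(1−p̂)/n): √(0.6481·0.3519/520) = 0.02094 and √(0.4296·0.5704/568) = 0.02077.
SE(p̂₁ − p̂₂) = √(SE₁² + SE₂²) = √(0.0004384836 + 0.0004313929) = 0.02949, since the two samples are independent.
At 95% confidence z* = 1.960; margin = 1.960 × 0.02949 = 0.05780.
The difference is 0.6481 − 0.4296 = 0.2185, so the interval is 0.2185 ± 0.05780 = (0.161, 0.276).

(0.161, 0.276)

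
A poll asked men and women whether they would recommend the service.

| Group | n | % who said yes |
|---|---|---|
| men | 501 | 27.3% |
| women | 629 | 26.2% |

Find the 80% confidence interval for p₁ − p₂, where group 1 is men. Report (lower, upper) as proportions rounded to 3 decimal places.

(-0.023, 0.045)

The two standard errors are √(0.2730×0.7270/501) = 0.01990 and √(0.2620×0.7380/629) = 0.01753.
Because the samples are independent, SE_diff = √(0.01990² + 0.01753²) = 0.02652.
Using z* = 1.282 for 80%, ME = 1.282 × 0.02652 = 0.03400.
p̂₁ − p̂₂ = 0.0110; interval 0.0110 ± 0.03400 gives (-0.023, 0.045).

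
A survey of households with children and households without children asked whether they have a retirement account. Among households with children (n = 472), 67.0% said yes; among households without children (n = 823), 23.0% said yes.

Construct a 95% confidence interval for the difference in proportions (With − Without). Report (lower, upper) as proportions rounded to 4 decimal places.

The two standard errors are √(0.6700×0.3300/472) = 0.02164 and √(0.2300×0.7700/823) = 0.01467.
Because the samples are independent, SE_diff = √(0.02164² + 0.01467²) = 0.02614.
Using z* = 1.960 for 95%, ME = 1.960 × 0.02614 = 0.05123.
p̂₁ − p̂₂ = 0.4400; interval 0.4400 ± 0.05123 gives (0.3888, 0.4912).

(0.3888, 0.4912)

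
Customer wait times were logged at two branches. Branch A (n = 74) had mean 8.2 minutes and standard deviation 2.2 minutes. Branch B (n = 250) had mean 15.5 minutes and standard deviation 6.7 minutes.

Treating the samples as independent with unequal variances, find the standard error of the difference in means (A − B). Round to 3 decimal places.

0.495

Per-group SEs: s₁/√n₁ = 2.2/√74 = 0.2557, s₂/√n₂ = 6.7/√250 = 0.4237.
Unpooled SE of the difference: √(0.06538249 + 0.17952169) = 0.4949.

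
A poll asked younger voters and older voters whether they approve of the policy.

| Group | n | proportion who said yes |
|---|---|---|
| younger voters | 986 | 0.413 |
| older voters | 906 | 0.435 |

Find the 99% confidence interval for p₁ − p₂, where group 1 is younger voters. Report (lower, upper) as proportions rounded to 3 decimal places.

(-0.081, 0.037)

Each SE is √(p̂(1−p̂)/n): √(0.4130·0.5870/986) = 0.01568 and √(0.4350·0.5650/906) = 0.01647.
SE(p̂₁ − p̂₂) = √(SE₁² + SE₂²) = √(0.0002458624 + 0.0002712609) = 0.02274, since the two samples are independent.
At 99% confidence z* = 2.576; margin = 2.576 × 0.02274 = 0.05858.
The difference is 0.4130 − 0.4350 = -0.0220, so the interval is -0.0220 ± 0.05858 = (-0.081, 0.037).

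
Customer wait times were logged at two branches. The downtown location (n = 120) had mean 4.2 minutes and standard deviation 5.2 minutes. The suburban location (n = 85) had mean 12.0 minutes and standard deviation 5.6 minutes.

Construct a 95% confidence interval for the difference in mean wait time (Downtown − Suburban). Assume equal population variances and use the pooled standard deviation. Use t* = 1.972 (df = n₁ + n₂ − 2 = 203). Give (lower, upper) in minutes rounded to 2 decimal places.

Pooled variance s_p² = [119·5.2² + 84·5.6²] / (120+85−2) = 28.8276, so s_p = 5.3691.
SE_diff = s_p·√(1/n₁ + 1/n₂) = 5.3691·√(1/120 + 1/85) = 0.7612.
t* = 1.972; margin = 1.972 × 0.7612 = 1.5011.
Difference = 4.2 − 12.0 = -7.8000.
-7.8000 ± 1.5011 → (-9.30, -6.30).

(-9.30, -6.30)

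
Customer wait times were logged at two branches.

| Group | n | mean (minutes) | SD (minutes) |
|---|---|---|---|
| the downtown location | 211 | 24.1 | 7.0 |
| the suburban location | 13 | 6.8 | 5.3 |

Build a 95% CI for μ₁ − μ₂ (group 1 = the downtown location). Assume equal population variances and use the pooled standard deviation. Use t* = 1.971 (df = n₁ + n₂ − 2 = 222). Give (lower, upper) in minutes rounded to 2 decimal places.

s_p = √[((n₁−1)s₁² + (n₂−1)s₂²)/(n₁+n₂−2)] = √[(210·7.0² + 12·5.3²)/222] = 6.9188.
SE = 6.9188·√(1/211 + 1/13) = 1.9772.
With t* = 1.971, margin = 1.971 × 1.9772 = 3.8971.
x̄₁ − x̄₂ = 24.1 − 6.8 = 17.3000; interval 17.3000 ± 3.8971 = (13.40, 21.20).

(13.40, 21.20)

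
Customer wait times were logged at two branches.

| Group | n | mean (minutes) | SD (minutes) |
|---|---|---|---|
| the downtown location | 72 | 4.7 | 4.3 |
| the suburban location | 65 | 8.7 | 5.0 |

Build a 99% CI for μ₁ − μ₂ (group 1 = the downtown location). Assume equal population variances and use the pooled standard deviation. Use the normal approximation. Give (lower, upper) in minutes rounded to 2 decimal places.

(-6.05, -1.95)

s_p = √[((n₁−1)s₁² + (n₂−1)s₂²)/(n₁+n₂−2)] = √[(71·4.3² + 64·5.0²)/135] = 4.6450.
SE = 4.6450·√(1/72 + 1/65) = 0.7947.
With z* = 2.576, margin = 2.576 × 0.7947 = 2.0471.
x̄₁ − x̄₂ = 4.7 − 8.7 = -4.0000; interval -4.0000 ± 2.0471 = (-6.05, -1.95).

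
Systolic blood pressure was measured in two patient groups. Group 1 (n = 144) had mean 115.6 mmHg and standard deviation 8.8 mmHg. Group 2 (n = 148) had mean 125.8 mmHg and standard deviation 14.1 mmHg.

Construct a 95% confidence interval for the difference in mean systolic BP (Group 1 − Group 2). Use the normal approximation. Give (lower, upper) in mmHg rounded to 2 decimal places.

SE₁ = s₁/√n₁ = 8.8/√144 = 0.7333; SE₂ = 14.1/√148 = 1.1590.
Independent samples, unequal variances: SE_diff = √(SE₁² + SE₂²) = √(0.53772889 + 1.343281) = 1.3715.
z* = 1.960, so margin of error = 1.960 × 1.3715 = 2.6881.
Difference in means = 115.6 − 125.8 = -10.2000.
-10.2000 ± 2.6881 → (-12.89, -7.51).

(-12.89, -7.51)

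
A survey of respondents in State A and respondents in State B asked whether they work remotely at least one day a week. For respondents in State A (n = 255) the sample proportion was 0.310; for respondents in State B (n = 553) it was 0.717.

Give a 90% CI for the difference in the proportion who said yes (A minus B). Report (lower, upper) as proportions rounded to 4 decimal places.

SE₁ = √(p̂₁(1−p̂₁)/n₁) = √(0.3100·0.6900/255) = 0.02896; SE₂ = √(0.7170·0.2830/553) = 0.01916.
Independent samples: SE of the difference = √(SE₁² + SE₂²) = √(0.0008386816 + 0.0003671056) = 0.03472.
z* for 90% confidence is 1.645, so the margin of error is 1.645 × 0.03472 = 0.05711.
Point estimate p̂₁ − p̂₂ = 0.3100 − 0.7170 = -0.4070.
-0.4070 ± 0.05711 → (-0.4641, -0.3499).

(-0.4641, -0.3499)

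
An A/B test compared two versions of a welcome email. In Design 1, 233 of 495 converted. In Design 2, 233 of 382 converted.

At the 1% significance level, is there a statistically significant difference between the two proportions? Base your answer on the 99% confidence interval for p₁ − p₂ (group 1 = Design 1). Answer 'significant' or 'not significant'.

significant

p̂₁ = 233/495 = 0.4707 and p̂₂ = 233/382 = 0.6099.
SE₁ = √(p̂₁(1−p̂₁)/n₁) = √(0.4707·0.5293/495) = 0.02243; SE₂ = √(0.6099·0.3901/382) = 0.02496.
Independent samples: SE of the difference = √(SE₁² + SE₂²) = √(0.0005031049 + 0.0006230016) = 0.03356.
z* for 99% confidence is 2.576, so the margin of error is 2.576 × 0.03356 = 0.08645.
Point estimate p̂₁ − p̂₂ = 0.4707 − 0.6099 = -0.1392.
-0.1392 ± 0.08645 → (-0.22565, -0.05275).
The interval (-0.22565, -0.05275) does not contain 0, so the difference is significant.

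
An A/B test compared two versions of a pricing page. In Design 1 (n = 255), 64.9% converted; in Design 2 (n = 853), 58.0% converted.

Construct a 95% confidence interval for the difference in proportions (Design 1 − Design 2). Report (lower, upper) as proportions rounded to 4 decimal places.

(0.0017, 0.1363)

The two standard errors are √(0.6490×0.3510/255) = 0.02989 and √(0.5800×0.4200/853) = 0.01690.
Because the samples are independent, SE_diff = √(0.02989² + 0.01690²) = 0.03434.
Using z* = 1.960 for 95%, ME = 1.960 × 0.03434 = 0.06731.
p̂₁ − p̂₂ = 0.0690; interval 0.0690 ± 0.06731 gives (0.0017, 0.1363).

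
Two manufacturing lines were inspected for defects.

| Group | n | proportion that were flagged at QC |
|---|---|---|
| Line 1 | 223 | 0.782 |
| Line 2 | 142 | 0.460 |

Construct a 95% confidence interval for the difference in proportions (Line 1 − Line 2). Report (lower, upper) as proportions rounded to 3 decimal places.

Each SE is √(p̂(1−p̂)/n): √(0.7820·0.2180/223) = 0.02765 and √(0.4600·0.5400/142) = 0.04182.
SE(p̂₁ − p̂₂) = √(SE₁² + SE₂²) = √(0.0007645225 + 0.0017489124) = 0.05013, since the two samples are independent.
At 95% confidence z* = 1.960; margin = 1.960 × 0.05013 = 0.09825.
The difference is 0.7820 − 0.4600 = 0.3220, so the interval is 0.3220 ± 0.09825 = (0.224, 0.420).

(0.224, 0.420)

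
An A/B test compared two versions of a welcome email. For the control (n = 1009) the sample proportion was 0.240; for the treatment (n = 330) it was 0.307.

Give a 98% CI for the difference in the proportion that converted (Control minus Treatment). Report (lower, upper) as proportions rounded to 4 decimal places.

The two standard errors are √(0.2400×0.7600/1009) = 0.01345 and √(0.3070×0.6930/330) = 0.02539.
Because the samples are independent, SE_diff = √(0.01345² + 0.02539²) = 0.02873.
Using z* = 2.326 for 98%, ME = 2.326 × 0.02873 = 0.06683.
p̂₁ − p̂₂ = -0.0670; interval -0.0670 ± 0.06683 gives (-0.1338, -0.0002).

(-0.1338, -0.0002)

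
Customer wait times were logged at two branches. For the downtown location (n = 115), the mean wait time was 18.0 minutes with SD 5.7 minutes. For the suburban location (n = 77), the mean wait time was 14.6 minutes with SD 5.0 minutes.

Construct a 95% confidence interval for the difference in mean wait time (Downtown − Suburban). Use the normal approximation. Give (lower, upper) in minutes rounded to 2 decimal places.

Per-group SEs: s₁/√n₁ = 5.7/√115 = 0.5315, s₂/√n₂ = 5.0/√77 = 0.5698.
Unpooled SE of the difference: √(0.28249225 + 0.32467204) = 0.7792.
Margin of error = z* · SE = 1.960 × 0.7792 = 1.5272.
x̄₁ − x̄₂ = 18.0 − 14.6 = 3.4000.
CI: 3.4000 ± 1.5272 = (1.87, 4.93).

(1.87, 4.93)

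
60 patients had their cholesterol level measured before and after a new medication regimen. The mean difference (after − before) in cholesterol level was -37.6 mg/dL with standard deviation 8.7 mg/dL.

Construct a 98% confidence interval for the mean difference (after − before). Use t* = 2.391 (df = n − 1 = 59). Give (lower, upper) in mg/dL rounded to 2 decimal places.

This is a matched-pairs design, so SE = s_d/√n = 8.7/√60 = 1.1232.
Margin = 2.391 × 1.1232 = 2.6856; the interval is -37.6 ± 2.6856 = (-40.29, -34.91).

(-40.29, -34.91)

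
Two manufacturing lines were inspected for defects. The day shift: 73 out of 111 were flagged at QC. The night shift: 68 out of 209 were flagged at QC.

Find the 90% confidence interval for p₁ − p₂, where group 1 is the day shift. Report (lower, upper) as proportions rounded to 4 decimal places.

(0.2410, 0.4236)

Sample proportions: 73/111 = 0.6577, 68/209 = 0.3254.
Each SE is √(p̂(1−p̂)/n): √(0.6577·0.3423/111) = 0.04504 and √(0.3254·0.6746/209) = 0.03241.
SE(p̂₁ − p̂₂) = √(SE₁² + SE₂²) = √(0.0020286016 + 0.0010504081) = 0.05549, since the two samples are independent.
At 90% confidence z* = 1.645; margin = 1.645 × 0.05549 = 0.09128.
The difference is 0.6577 − 0.3254 = 0.3323, so the interval is 0.3323 ± 0.09128 = (0.2410, 0.4236).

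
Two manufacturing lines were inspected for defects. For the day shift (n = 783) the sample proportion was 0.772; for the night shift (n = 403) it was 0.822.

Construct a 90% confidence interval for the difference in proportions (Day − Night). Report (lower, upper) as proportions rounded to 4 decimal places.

Each SE is √(p̂(1−p̂)/n): √(0.7720·0.2280/783) = 0.01499 and √(0.8220·0.1780/403) = 0.01905.
SE(p̂₁ − p̂₂) = √(SE₁² + SE₂²) = √(0.0002247001 + 0.0003629025) = 0.02424, since the two samples are independent.
At 90% confidence z* = 1.645; margin = 1.645 × 0.02424 = 0.03987.
The difference is 0.7720 − 0.8220 = -0.0500, so the interval is -0.0500 ± 0.03987 = (-0.0899, -0.0101).

(-0.0899, -0.0101)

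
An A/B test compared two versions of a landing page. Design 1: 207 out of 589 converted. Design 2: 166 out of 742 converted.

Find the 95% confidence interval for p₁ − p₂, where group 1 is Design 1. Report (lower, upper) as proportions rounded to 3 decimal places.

(0.079, 0.177)

First, p̂₁ = 207/589 = 0.3514; p̂₂ = 166/742 = 0.2237.
The two standard errors are √(0.3514×0.6486/589) = 0.01967 and √(0.2237×0.7763/742) = 0.01530.
Because the samples are independent, SE_diff = √(0.01967² + 0.01530²) = 0.02492.
Using z* = 1.960 for 95%, ME = 1.960 × 0.02492 = 0.04884.
p̂₁ − p̂₂ = 0.1277; interval 0.1277 ± 0.04884 gives (0.079, 0.177).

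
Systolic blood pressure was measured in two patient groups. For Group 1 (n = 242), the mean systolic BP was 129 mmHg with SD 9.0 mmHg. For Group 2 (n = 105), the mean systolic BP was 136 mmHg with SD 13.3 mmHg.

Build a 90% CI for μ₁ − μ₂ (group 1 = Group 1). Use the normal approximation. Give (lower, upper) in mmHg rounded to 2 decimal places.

(-9.34, -4.66)

Per-group SEs: s₁/√n₁ = 9.0/√242 = 0.5785, s₂/√n₂ = 13.3/√105 = 1.2979.
Unpooled SE of the difference: √(0.33466225 + 1.68454441) = 1.4210.
Margin of error = z* · SE = 1.645 × 1.4210 = 2.3375.
x̄₁ − x̄₂ = 129 − 136 = -7.0000.
CI: -7.0000 ± 2.3375 = (-9.34, -4.66).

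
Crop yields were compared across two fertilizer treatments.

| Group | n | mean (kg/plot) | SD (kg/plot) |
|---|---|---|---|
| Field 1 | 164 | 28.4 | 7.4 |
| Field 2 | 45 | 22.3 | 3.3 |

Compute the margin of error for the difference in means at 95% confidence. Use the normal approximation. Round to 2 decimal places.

Per-group SEs: s₁/√n₁ = 7.4/√164 = 0.5778, s₂/√n₂ = 3.3/√45 = 0.4919.
Unpooled SE of the difference: √(0.33385284 + 0.24196561) = 0.7588.
Margin of error = z* · SE = 1.960 × 0.7588 = 1.4872.

1.49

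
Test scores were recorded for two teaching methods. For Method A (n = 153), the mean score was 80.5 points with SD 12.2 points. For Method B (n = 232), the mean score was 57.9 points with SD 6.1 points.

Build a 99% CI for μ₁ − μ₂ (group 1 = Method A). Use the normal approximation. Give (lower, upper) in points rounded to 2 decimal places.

(19.86, 25.34)

Standard errors of each mean: 12.2/√153 = 0.9863 and 6.1/√232 = 0.4005.
SE(x̄₁ − x̄₂) = √(0.9863² + 0.4005²) = 1.0645 for independent samples with unequal variances.
With z* = 2.576, the margin is 2.576 × 1.0645 = 2.7422.
x̄₁ − x̄₂ = 80.5 − 57.9 = 22.6000; the interval is 22.6000 ± 2.7422 = (19.86, 25.34).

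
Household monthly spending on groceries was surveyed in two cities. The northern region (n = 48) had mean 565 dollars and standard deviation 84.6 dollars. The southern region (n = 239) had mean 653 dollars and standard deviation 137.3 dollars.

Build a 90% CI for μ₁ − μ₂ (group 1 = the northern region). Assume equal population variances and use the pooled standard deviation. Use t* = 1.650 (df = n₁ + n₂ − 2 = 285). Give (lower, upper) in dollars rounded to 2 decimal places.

s_p = √[((n₁−1)s₁² + (n₂−1)s₂²)/(n₁+n₂−2)] = √[(47·84.6² + 238·137.3²)/285] = 130.0876.
SE = 130.0876·√(1/48 + 1/239) = 20.5758.
With t* = 1.650, margin = 1.650 × 20.5758 = 33.9501.
x̄₁ − x̄₂ = 565 − 653 = -88.0000; interval -88.0000 ± 33.9501 = (-121.95, -54.05).

(-121.95, -54.05)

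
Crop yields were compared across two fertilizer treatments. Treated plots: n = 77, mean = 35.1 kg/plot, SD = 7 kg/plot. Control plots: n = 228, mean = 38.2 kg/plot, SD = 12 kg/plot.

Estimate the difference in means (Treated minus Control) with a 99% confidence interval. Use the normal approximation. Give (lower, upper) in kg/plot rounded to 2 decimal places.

Standard errors of each mean: 7/√77 = 0.7977 and 12/√228 = 0.7947.
SE(x̄₁ − x̄₂) = √(0.7977² + 0.7947²) = 1.1260 for independent samples with unequal variances.
With z* = 2.576, the margin is 2.576 × 1.1260 = 2.9006.
x̄₁ − x̄₂ = 35.1 − 38.2 = -3.1000; the interval is -3.1000 ± 2.9006 = (-6.00, -0.20).

(-6.00, -0.20)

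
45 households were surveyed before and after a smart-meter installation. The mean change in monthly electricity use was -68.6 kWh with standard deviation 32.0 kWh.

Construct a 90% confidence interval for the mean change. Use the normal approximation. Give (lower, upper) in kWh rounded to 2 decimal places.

Paired design: SE = s_d/√n = 32.0/√45 = 4.7703.
z* = 1.645; margin of error = 1.645 × 4.7703 = 7.8471.
-68.6 ± 7.8471 → (-76.45, -60.75).

(-76.45, -60.75)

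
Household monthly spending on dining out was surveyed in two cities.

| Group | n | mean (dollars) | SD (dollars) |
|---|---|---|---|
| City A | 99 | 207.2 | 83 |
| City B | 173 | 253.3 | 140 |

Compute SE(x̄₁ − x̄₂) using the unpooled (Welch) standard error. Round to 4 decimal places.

13.5233

Per-group SEs: s₁/√n₁ = 83/√99 = 8.3418, s₂/√n₂ = 140/√173 = 10.6440.
Unpooled SE of the difference: √(69.58562724 + 113.294736) = 13.5233.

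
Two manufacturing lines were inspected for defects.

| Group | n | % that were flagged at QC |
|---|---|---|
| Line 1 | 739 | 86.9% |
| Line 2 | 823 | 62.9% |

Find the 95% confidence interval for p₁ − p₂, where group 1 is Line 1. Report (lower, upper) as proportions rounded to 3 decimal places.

(0.199, 0.281)

The two standard errors are √(0.8690×0.1310/739) = 0.01241 and √(0.6290×0.3710/823) = 0.01684.
Because the samples are independent, SE_diff = √(0.01241² + 0.01684²) = 0.02092.
Using z* = 1.960 for 95%, ME = 1.960 × 0.02092 = 0.04100.
p̂₁ − p̂₂ = 0.2400; interval 0.2400 ± 0.04100 gives (0.199, 0.281).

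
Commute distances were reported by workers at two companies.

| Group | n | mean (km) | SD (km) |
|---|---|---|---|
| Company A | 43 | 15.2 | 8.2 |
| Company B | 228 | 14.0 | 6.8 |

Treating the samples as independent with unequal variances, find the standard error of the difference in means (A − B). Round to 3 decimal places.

SE₁ = s₁/√n₁ = 8.2/√43 = 1.2505; SE₂ = 6.8/√228 = 0.4503.
Independent samples, unequal variances: SE_diff = √(SE₁² + SE₂²) = √(1.56375025 + 0.20277009) = 1.3291.

1.329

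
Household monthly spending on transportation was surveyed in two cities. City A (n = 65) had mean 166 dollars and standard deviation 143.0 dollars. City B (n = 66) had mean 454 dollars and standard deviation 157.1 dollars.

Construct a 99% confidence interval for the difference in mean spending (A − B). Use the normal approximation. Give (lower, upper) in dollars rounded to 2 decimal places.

Standard errors of each mean: 143.0/√65 = 17.7370 and 157.1/√66 = 19.3377.
SE(x̄₁ − x̄₂) = √(17.7370² + 19.3377²) = 26.2402 for independent samples with unequal variances.
With z* = 2.576, the margin is 2.576 × 26.2402 = 67.5948.
x̄₁ − x̄₂ = 166 − 454 = -288.0000; the interval is -288.0000 ± 67.5948 = (-355.59, -220.41).

(-355.59, -220.41)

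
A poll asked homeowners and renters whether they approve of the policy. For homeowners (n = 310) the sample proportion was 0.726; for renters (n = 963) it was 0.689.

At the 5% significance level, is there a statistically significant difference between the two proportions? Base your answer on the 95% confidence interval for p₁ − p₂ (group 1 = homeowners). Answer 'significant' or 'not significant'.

not significant

SE₁ = √(p̂₁(1−p̂₁)/n₁) = √(0.7260·0.2740/310) = 0.02533; SE₂ = √(0.6890·0.3110/963) = 0.01492.
Independent samples: SE of the difference = √(SE₁² + SE₂²) = √(0.0006416089 + 0.0002226064) = 0.02940.
z* for 95% confidence is 1.960, so the margin of error is 1.960 × 0.02940 = 0.05762.
Point estimate p̂₁ − p̂₂ = 0.7260 − 0.6890 = 0.0370.
0.0370 ± 0.05762 → (-0.02062, 0.09462).
The interval (-0.02062, 0.09462) contains 0, so the difference is not significant.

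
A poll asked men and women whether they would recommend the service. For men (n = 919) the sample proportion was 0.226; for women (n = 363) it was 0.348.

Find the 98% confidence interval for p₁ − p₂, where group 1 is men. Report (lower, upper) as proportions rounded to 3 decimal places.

(-0.188, -0.056)

The two standard errors are √(0.2260×0.7740/919) = 0.01380 and √(0.3480×0.6520/363) = 0.02500.
Because the samples are independent, SE_diff = √(0.01380² + 0.02500²) = 0.02856.
Using z* = 2.326 for 98%, ME = 2.326 × 0.02856 = 0.06643.
p̂₁ − p̂₂ = -0.1220; interval -0.1220 ± 0.06643 gives (-0.188, -0.056).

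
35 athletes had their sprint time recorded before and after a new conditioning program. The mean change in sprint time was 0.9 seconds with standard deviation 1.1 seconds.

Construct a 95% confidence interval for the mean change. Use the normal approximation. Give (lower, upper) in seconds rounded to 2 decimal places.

(0.54, 1.26)

Paired design: SE = s_d/√n = 1.1/√35 = 0.1859.
z* = 1.960; margin of error = 1.960 × 0.1859 = 0.3644.
0.9 ± 0.3644 → (0.54, 1.26).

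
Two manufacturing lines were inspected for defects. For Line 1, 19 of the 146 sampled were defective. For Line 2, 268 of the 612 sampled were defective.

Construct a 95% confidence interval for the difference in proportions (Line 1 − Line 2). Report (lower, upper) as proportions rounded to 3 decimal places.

(-0.375, -0.241)

p̂₁ = 19/146 = 0.1301 and p̂₂ = 268/612 = 0.4379.
SE₁ = √(p̂₁(1−p̂₁)/n₁) = √(0.1301·0.8699/146) = 0.02784; SE₂ = √(0.4379·0.5621/612) = 0.02005.
Independent samples: SE of the difference = √(SE₁² + SE₂²) = √(0.0007750656 + 0.0004020025) = 0.03431.
z* for 95% confidence is 1.960, so the margin of error is 1.960 × 0.03431 = 0.06725.
Point estimate p̂₁ − p̂₂ = 0.1301 − 0.4379 = -0.3078.
-0.3078 ± 0.06725 → (-0.375, -0.241).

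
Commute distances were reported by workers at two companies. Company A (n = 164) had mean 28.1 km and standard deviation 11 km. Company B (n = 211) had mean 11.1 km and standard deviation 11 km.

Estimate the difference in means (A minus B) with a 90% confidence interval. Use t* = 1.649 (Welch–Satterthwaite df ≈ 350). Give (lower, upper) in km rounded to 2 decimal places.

(15.11, 18.89)

Per-group SEs: s₁/√n₁ = 11/√164 = 0.8590, s₂/√n₂ = 11/√211 = 0.7573.
Unpooled SE of the difference: √(0.737881 + 0.57350329) = 1.1452.
Margin of error = t* · SE = 1.649 × 1.1452 = 1.8884.
x̄₁ − x̄₂ = 28.1 − 11.1 = 17.0000.
CI: 17.0000 ± 1.8884 = (15.11, 18.89).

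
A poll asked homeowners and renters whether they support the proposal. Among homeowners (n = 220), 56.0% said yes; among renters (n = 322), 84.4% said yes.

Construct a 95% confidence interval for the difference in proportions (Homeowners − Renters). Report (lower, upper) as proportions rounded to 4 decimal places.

(-0.3606, -0.2074)

The two standard errors are √(0.5600×0.4400/220) = 0.03347 and √(0.8440×0.1560/322) = 0.02022.
Because the samples are independent, SE_diff = √(0.03347² + 0.02022²) = 0.03910.
Using z* = 1.960 for 95%, ME = 1.960 × 0.03910 = 0.07664.
p̂₁ − p̂₂ = -0.2840; interval -0.2840 ± 0.07664 gives (-0.3606, -0.2074).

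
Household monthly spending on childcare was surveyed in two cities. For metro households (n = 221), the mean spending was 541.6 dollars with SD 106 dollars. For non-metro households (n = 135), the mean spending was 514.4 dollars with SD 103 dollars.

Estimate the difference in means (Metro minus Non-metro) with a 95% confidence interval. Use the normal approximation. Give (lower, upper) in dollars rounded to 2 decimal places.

Standard errors of each mean: 106/√221 = 7.1303 and 103/√135 = 8.8648.
SE(x̄₁ − x̄₂) = √(7.1303² + 8.8648²) = 11.3765 for independent samples with unequal variances.
With z* = 1.960, the margin is 1.960 × 11.3765 = 22.2979.
x̄₁ − x̄₂ = 541.6 − 514.4 = 27.2000; the interval is 27.2000 ± 22.2979 = (4.90, 49.50).

(4.90, 49.50)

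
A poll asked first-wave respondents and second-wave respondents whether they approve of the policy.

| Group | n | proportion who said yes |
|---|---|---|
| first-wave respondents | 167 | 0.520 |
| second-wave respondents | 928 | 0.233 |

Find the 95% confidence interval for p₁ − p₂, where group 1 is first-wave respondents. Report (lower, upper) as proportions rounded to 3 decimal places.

The two standard errors are √(0.5200×0.4800/167) = 0.03866 and √(0.2330×0.7670/928) = 0.01388.
Because the samples are independent, SE_diff = √(0.03866² + 0.01388²) = 0.04108.
Using z* = 1.960 for 95%, ME = 1.960 × 0.04108 = 0.08052.
p̂₁ − p̂₂ = 0.2870; interval 0.2870 ± 0.08052 gives (0.206, 0.368).

(0.206, 0.368)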